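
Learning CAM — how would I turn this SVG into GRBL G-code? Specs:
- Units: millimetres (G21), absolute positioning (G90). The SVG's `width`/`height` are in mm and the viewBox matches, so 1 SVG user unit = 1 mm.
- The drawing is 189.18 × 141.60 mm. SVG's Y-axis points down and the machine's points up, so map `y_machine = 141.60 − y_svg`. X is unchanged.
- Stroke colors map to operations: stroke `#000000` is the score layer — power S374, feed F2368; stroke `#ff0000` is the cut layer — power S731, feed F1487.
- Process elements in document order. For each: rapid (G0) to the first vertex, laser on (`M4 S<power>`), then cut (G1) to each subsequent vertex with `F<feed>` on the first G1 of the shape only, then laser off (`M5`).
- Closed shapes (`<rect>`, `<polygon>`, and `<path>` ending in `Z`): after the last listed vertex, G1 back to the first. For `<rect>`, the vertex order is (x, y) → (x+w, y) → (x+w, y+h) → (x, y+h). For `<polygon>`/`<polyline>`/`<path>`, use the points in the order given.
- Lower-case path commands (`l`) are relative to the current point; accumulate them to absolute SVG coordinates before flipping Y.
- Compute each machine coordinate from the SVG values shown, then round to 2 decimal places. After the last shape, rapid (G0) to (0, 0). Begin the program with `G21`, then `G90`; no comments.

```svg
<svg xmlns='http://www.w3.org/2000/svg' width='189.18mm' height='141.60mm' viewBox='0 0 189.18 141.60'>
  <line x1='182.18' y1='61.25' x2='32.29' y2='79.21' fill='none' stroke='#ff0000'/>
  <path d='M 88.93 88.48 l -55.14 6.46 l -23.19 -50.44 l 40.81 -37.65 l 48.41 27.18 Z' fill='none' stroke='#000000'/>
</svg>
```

viewBox `0 0 189.18 141.60` with mm width/height → 1 unit = 1 mm. Flip: y_m = 141.60 − y_svg.

**Shape 1** — `<line>` line segment, stroke `#ff0000` → cut (S731, F1487). Machine vertices: (182.18,80.35) → (32.29,62.39). Open path.

**Shape 2** — `<path>` regular polygon, stroke `#000000` → score (S374, F2368). Machine vertices: (88.93,53.12) → (33.79,46.66) → (10.60,97.10) → (51.41,134.75) → (99.82,107.57) → (88.93,53.12). Closed: final G1 returns to the first vertex.

G21
G90
G0 X182.18 Y80.35
M4 S731
G1 X32.29 Y62.39 F1487
M5
G0 X88.93 Y53.12
M4 S374
G1 X33.79 Y46.66 F2368
G1 X10.60 Y97.10
G1 X51.41 Y134.75
G1 X99.82 Y107.57
G1 X88.93 Y53.12
M5
G0 X0.00 Y0.00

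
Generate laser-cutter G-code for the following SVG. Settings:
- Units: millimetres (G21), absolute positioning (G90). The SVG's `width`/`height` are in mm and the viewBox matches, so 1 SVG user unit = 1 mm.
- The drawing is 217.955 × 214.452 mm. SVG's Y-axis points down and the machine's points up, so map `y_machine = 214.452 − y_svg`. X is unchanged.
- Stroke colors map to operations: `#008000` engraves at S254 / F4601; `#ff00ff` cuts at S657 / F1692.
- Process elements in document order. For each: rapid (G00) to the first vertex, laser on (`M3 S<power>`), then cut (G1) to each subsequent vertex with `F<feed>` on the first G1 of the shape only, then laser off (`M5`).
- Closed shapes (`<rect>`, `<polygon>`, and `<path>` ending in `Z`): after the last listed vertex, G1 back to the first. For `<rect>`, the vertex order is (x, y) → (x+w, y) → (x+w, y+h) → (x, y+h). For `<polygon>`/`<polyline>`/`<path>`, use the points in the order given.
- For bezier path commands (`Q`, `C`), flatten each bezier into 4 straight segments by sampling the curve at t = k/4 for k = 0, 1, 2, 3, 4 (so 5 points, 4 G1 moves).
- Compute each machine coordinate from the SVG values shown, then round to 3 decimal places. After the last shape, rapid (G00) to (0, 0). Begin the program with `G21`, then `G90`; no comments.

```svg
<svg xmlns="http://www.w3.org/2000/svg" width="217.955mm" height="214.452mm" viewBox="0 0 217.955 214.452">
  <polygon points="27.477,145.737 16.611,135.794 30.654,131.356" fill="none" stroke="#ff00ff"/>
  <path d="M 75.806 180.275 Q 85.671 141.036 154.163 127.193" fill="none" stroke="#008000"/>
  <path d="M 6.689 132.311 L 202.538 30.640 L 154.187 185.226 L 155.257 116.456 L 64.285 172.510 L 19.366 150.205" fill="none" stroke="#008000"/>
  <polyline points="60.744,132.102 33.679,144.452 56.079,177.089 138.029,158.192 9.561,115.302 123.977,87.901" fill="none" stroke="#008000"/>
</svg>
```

G21
G90
G00 X27.477 Y68.715
M3 S657
G1 X16.611 Y78.658 F1692
G1 X30.654 Y83.096
G1 X27.477 Y68.715
M5
G00 X75.806 Y34.177
M3 S254
G1 X84.403 Y52.209 F4601
G1 X100.328 Y67.067
G1 X123.581 Y78.750
G1 X154.163 Y87.259
M5
G00 X6.689 Y82.141
M3 S254
G1 X202.538 Y183.812 F4601
G1 X154.187 Y29.226
G1 X155.257 Y97.996
G1 X64.285 Y41.942
G1 X19.366 Y64.247
M5
G00 X60.744 Y82.350
M3 S254
G1 X33.679 Y70.000 F4601
G1 X56.079 Y37.363
G1 X138.029 Y56.260
G1 X9.561 Y99.150
G1 X123.977 Y126.551
M5
G00 X0.000 Y0.000

1 u = 1 mm; y_m = 214.452 − y.

[1] `<polygon>` regular polygon, #ff00ff→cut S657 F1692: (27.477,68.715) → (16.611,78.658) → (30.654,83.096) → (27.477,68.715) (closed)

[2] `<path>` quadratic bezier, #008000→engrave S254 F4601: (75.806,34.177) → (84.403,52.209) → (100.328,67.067) → (123.581,78.750) → (154.163,87.259)

[3] `<path>` open polyline, #008000→engrave S254 F4601: (6.689,82.141) → (202.538,183.812) → (154.187,29.226) → (155.257,97.996) → (64.285,41.942) → (19.366,64.247)

[4] `<polyline>` open polyline, #008000→engrave S254 F4601: (60.744,82.350) → (33.679,70.000) → (56.079,37.363) → (138.029,56.260) → (9.561,99.150) → (123.977,126.551)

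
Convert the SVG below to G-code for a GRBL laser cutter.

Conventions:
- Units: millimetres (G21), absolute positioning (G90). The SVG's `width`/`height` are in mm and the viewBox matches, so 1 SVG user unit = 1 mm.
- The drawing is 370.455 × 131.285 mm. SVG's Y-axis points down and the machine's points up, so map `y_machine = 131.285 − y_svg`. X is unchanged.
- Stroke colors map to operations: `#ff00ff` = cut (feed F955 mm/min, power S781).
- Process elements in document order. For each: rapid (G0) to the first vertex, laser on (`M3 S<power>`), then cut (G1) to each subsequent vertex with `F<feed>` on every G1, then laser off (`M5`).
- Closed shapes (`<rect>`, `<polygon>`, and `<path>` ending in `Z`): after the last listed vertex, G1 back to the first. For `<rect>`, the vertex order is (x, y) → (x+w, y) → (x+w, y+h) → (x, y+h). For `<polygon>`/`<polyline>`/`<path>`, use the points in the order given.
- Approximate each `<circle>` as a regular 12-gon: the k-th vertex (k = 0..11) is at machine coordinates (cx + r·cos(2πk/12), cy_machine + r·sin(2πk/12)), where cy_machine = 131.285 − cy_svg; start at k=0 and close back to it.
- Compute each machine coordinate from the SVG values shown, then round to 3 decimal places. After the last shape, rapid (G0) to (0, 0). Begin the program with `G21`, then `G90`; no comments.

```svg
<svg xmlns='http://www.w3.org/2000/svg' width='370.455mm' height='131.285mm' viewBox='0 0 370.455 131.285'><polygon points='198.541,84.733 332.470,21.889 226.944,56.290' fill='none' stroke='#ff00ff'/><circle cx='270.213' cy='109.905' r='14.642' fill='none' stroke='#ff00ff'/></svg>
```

G21
G90
G0 X198.541 Y46.552
M3 S781
G1 X332.470 Y109.396 F955
G1 X226.944 Y74.995 F955
G1 X198.541 Y46.552 F955
M5
G0 X284.855 Y21.380
M3 S781
G1 X282.893 Y28.701 F955
G1 X277.534 Y34.060 F955
G1 X270.213 Y36.022 F955
G1 X262.892 Y34.060 F955
G1 X257.533 Y28.701 F955
G1 X255.571 Y21.380 F955
G1 X257.533 Y14.059 F955
G1 X262.892 Y8.700 F955
G1 X270.213 Y6.738 F955
G1 X277.534 Y8.700 F955
G1 X282.893 Y14.059 F955
G1 X284.855 Y21.380 F955
M5
G0 X0.000 Y0.000

Since the viewBox matches the mm dimensions, user units are millimetres directly. The only transform is the Y-flip y_m = 131.285 − y_svg.

Shape 1 is a closed polygon drawn with `<polygon>`. Its stroke #ff00ff means cut at S781, F955. After flipping Y the toolpath is (198.541,46.552) → (332.470,109.396) → (226.944,74.995) → (198.541,46.552), returning to the start.

Shape 2 is a circle drawn with `<circle>`. Its stroke #ff00ff means cut at S781, F955. After flipping Y the toolpath is (284.855,21.380) → (282.893,28.701) → (277.534,34.060) → (270.213,36.022) → (262.892,34.060) → (257.533,28.701) → (255.571,21.380) → (257.533,14.059) → (262.892,8.700) → (270.213,6.738) → (277.534,8.700) → (282.893,14.059) → (284.855,21.380), returning to the start.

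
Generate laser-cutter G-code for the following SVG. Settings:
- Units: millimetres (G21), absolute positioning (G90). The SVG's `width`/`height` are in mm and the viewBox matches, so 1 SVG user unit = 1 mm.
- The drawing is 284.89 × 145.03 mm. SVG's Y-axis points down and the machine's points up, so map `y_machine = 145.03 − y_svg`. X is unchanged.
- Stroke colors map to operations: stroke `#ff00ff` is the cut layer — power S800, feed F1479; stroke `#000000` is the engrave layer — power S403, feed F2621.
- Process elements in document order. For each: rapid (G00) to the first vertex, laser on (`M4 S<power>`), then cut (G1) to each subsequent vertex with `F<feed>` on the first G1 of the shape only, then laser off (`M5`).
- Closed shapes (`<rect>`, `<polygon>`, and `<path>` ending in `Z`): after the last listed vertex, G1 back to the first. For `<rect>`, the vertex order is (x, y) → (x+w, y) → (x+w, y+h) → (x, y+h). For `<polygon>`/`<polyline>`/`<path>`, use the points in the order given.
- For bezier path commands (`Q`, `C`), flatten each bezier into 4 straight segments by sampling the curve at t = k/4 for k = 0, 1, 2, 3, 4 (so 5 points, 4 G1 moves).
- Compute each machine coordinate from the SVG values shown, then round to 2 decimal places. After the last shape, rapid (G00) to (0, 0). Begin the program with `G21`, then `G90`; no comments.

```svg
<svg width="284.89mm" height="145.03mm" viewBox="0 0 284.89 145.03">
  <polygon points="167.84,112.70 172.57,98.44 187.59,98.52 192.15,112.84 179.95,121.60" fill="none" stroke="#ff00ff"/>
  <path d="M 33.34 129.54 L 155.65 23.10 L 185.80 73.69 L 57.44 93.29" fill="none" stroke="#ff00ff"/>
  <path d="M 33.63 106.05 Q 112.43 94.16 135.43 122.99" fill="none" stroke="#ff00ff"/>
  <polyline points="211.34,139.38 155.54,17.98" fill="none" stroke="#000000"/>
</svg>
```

Since the viewBox matches the mm dimensions, user units are millimetres directly. The only transform is the Y-flip y_m = 145.03 − y_svg.

Shape 1 is a regular polygon drawn with `<polygon>`. Its stroke #ff00ff means cut at S800, F1479. After flipping Y the toolpath is (167.84,32.33) → (172.57,46.59) → (187.59,46.51) → (192.15,32.19) → (179.95,23.43) → (167.84,32.33), returning to the start.

Shape 2 is a open polyline drawn with `<path>`. Its stroke #ff00ff means cut at S800, F1479. After flipping Y the toolpath is (33.34,15.49) → (155.65,121.93) → (185.80,71.34) → (57.44,51.74).

Shape 3 is a quadratic bezier drawn with `<path>`. Its stroke #ff00ff means cut at S800, F1479. After flipping Y the toolpath is (33.63,38.98) → (69.54,42.38) → (98.48,40.69) → (120.44,33.91) → (135.43,22.04).

Shape 4 is a line segment drawn with `<polyline>`. Its stroke #000000 means engrave at S403, F2621. After flipping Y the toolpath is (211.34,5.65) → (155.54,127.05).

G21
G90
G00 X167.84 Y32.33
M4 S800
G1 X172.57 Y46.59 F1479
G1 X187.59 Y46.51
G1 X192.15 Y32.19
G1 X179.95 Y23.43
G1 X167.84 Y32.33
M5
G00 X33.34 Y15.49
M4 S800
G1 X155.65 Y121.93 F1479
G1 X185.80 Y71.34
G1 X57.44 Y51.74
M5
G00 X33.63 Y38.98
M4 S800
G1 X69.54 Y42.38 F1479
G1 X98.48 Y40.69
G1 X120.44 Y33.91
G1 X135.43 Y22.04
M5
G00 X211.34 Y5.65
M4 S403
G1 X155.54 Y127.05 F2621
M5
G00 X0.00 Y0.00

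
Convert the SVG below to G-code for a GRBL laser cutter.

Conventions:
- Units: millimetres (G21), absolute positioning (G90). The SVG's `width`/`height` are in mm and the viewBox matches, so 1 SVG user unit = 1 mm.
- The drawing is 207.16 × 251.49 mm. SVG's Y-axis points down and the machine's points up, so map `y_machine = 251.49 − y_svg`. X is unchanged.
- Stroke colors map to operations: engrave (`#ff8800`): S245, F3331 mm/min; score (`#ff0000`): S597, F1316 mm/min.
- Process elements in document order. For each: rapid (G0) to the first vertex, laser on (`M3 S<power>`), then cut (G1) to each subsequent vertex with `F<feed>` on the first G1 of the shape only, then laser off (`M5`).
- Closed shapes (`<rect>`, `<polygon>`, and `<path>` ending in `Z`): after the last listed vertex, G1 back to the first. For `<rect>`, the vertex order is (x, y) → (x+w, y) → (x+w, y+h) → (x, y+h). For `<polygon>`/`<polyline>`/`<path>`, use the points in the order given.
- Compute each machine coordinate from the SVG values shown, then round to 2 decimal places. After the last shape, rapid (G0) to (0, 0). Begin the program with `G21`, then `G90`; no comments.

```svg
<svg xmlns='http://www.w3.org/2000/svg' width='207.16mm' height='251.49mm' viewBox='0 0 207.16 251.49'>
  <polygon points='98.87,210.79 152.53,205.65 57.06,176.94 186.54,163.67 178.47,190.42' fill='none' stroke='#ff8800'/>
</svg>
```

G21
G90
G0 X98.87 Y40.70
M3 S245
G1 X152.53 Y45.84 F3331
G1 X57.06 Y74.55
G1 X186.54 Y87.82
G1 X178.47 Y61.07
G1 X98.87 Y40.70
M5
G0 X0.00 Y0.00

Since the viewBox matches the mm dimensions, user units are millimetres directly. The only transform is the Y-flip y_m = 251.49 − y_svg.

Shape 1 is a closed polygon drawn with `<polygon>`. Its stroke #ff8800 means engrave at S245, F3331. After flipping Y the toolpath is (98.87,40.70) → (152.53,45.84) → (57.06,74.55) → (186.54,87.82) → (178.47,61.07) → (98.87,40.70), returning to the start.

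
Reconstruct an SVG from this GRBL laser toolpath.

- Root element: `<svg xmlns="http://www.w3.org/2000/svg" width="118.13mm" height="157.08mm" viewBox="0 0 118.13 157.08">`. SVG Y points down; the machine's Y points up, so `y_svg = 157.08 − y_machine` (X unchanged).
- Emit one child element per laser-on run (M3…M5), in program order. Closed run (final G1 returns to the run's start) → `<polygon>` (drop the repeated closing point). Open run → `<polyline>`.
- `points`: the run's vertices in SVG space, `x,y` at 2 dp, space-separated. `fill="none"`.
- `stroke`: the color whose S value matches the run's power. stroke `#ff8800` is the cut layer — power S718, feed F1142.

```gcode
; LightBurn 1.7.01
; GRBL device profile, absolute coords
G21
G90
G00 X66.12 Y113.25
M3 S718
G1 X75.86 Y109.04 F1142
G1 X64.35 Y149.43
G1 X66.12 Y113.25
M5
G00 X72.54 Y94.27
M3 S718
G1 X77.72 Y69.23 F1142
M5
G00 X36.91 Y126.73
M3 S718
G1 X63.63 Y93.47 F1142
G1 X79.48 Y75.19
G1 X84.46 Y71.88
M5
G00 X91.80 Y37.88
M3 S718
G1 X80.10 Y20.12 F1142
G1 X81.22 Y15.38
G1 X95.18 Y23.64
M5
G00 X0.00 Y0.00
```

<svg xmlns="http://www.w3.org/2000/svg" width="118.13mm" height="157.08mm" viewBox="0 0 118.13 157.08">
  <polygon points="66.12,43.83 75.86,48.04 64.35,7.65" fill="none" stroke="#ff8800"/>
  <polyline points="72.54,62.81 77.72,87.85" fill="none" stroke="#ff8800"/>
  <polyline points="36.91,30.35 63.63,63.61 79.48,81.89 84.46,85.20" fill="none" stroke="#ff8800"/>
  <polyline points="91.80,119.20 80.10,136.96 81.22,141.70 95.18,133.44" fill="none" stroke="#ff8800"/>
</svg>

Each laser-on run becomes one SVG element. Flip Y back into SVG space with y_svg = 157.08 − y_machine. Every run uses S718, so all elements get stroke `#ff8800` (cut).

Run 1: The run returns to its start, so emit a `<polygon>` with points (Y-flipped): 66.12,43.83 75.86,48.04 64.35,7.65.

Run 2: The run is open, so emit a `<polyline>` with points (Y-flipped): 72.54,62.81 77.72,87.85.

Run 3: The run is open, so emit a `<polyline>` with points (Y-flipped): 36.91,30.35 63.63,63.61 79.48,81.89 84.46,85.20.

Run 4: The run is open, so emit a `<polyline>` with points (Y-flipped): 91.80,119.20 80.10,136.96 81.22,141.70 95.18,133.44.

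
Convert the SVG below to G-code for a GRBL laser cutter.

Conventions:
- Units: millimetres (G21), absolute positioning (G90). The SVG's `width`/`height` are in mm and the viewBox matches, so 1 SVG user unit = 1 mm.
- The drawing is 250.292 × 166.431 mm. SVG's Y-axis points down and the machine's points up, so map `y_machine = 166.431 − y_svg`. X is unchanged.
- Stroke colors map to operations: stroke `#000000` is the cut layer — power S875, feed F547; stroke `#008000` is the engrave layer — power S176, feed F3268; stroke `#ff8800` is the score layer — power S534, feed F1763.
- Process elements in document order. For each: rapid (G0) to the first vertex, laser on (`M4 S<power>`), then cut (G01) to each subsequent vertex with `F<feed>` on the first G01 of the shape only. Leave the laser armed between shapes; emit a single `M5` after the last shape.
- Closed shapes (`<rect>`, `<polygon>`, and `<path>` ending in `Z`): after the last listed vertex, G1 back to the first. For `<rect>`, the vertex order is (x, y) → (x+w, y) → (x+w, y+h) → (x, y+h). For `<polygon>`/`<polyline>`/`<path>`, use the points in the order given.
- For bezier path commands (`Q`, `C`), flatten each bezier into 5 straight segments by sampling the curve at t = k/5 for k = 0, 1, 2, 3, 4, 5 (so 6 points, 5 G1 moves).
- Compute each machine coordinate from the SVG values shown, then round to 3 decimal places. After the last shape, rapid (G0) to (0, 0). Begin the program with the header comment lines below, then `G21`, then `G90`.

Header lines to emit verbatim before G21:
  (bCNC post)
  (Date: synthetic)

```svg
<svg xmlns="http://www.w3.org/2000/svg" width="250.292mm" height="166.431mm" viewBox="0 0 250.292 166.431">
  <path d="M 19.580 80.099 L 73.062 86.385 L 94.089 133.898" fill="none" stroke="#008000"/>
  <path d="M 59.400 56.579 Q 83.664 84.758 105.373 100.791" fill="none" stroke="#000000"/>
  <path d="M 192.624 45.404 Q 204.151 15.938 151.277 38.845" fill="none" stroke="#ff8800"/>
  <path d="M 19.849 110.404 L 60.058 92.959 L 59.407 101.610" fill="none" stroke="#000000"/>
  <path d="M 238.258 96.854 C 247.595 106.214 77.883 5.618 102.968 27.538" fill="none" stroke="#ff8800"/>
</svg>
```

(bCNC post)
(Date: synthetic)
G21
G90
G0 X19.580 Y86.332
M4 S176
G01 X73.062 Y80.046 F3268
G01 X94.089 Y32.533
G0 X59.400 Y109.852
M4 S875
G01 X69.003 Y99.066 F547
G01 X78.402 Y89.252
G01 X87.597 Y80.410
G01 X96.587 Y72.539
G01 X105.373 Y65.640
G0 X192.624 Y121.027
M4 S534
G01 X194.659 Y130.718 F1763
G01 X191.541 Y136.220
G01 X183.272 Y137.532
G01 X169.851 Y134.654
G01 X151.277 Y127.586
G0 X19.849 Y56.027
M4 S875
G01 X60.058 Y73.472 F547
G01 X59.407 Y64.821
G0 X238.258 Y69.577
M4 S534
G01 X225.365 Y75.296 F1763
G01 X187.445 Y96.246
G01 X142.442 Y121.268
G01 X108.302 Y139.203
G01 X102.968 Y138.893
M5
G0 X0.000 Y0.000

viewBox `0 0 250.292 166.431` with mm width/height → 1 unit = 1 mm. Flip: y_m = 166.431 − y_svg.

**Shape 1** — `<path>` open polyline, stroke `#008000` → engrave (S176, F3268). Machine vertices: (19.580,86.332) → (73.062,80.046) → (94.089,32.533). Open path.

**Shape 2** — `<path>` quadratic bezier, stroke `#000000` → cut (S875, F547). Control points (SVG): P0=(59.400,56.579), P1=(83.664,84.758), P2=(105.373,100.791); sampled at t=k/5. Machine vertices: (59.400,109.852) → (69.003,99.066) → (78.402,89.252) → (87.597,80.410) → (96.587,72.539) → (105.373,65.640). Open path.

**Shape 3** — `<path>` quadratic bezier, stroke `#ff8800` → score (S534, F1763). Control points (SVG): P0=(192.624,45.404), P1=(204.151,15.938), P2=(151.277,38.845); sampled at t=k/5. Machine vertices: (192.624,121.027) → (194.659,130.718) → (191.541,136.220) → (183.272,137.532) → (169.851,134.654) → (151.277,127.586). Open path.

**Shape 4** — `<path>` open polyline, stroke `#000000` → cut (S875, F547). Machine vertices: (19.849,56.027) → (60.058,73.472) → (59.407,64.821). Open path.

**Shape 5** — `<path>` cubic bezier, stroke `#ff8800` → score (S534, F1763). Control points (SVG): P0=(238.258,96.854), P1=(247.595,106.214), P2=(77.883,5.618), P3=(102.968,27.538); sampled at t=k/5. Machine vertices: (238.258,69.577) → (225.365,75.296) → (187.445,96.246) → (142.442,121.268) → (108.302,139.203) → (102.968,138.893). Open path.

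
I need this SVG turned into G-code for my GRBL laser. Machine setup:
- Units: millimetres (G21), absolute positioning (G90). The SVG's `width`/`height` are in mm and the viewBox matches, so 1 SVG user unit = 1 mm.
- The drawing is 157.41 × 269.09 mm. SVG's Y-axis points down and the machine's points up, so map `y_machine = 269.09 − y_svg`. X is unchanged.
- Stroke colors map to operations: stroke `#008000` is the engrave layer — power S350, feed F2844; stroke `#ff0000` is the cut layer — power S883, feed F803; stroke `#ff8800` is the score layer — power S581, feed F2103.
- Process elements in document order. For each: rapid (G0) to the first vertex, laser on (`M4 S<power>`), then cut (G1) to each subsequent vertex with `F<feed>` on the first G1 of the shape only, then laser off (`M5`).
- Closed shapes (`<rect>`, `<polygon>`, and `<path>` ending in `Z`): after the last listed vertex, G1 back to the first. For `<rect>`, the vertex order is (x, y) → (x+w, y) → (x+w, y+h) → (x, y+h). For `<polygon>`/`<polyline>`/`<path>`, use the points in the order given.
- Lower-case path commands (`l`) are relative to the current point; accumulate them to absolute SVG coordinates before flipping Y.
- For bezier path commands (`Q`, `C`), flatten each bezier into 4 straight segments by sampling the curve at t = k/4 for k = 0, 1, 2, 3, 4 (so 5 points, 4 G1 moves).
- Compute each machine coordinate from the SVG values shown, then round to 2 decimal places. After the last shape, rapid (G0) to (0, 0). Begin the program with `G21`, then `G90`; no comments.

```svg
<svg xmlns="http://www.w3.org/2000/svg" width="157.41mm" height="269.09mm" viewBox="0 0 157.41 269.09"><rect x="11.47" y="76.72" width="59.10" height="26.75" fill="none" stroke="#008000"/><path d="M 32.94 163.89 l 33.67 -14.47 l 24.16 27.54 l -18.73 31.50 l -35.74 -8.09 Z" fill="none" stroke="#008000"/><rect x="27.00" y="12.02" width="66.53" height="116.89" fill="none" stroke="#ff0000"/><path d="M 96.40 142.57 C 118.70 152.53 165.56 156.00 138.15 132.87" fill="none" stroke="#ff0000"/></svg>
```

G21
G90
G0 X11.47 Y192.37
M4 S350
G1 X70.57 Y192.37 F2844
G1 X70.57 Y165.62
G1 X11.47 Y165.62
G1 X11.47 Y192.37
M5
G0 X32.94 Y105.20
M4 S350
G1 X66.61 Y119.67 F2844
G1 X90.77 Y92.13
G1 X72.04 Y60.63
G1 X36.30 Y68.72
G1 X32.94 Y105.20
M5
G0 X27.00 Y257.07
M4 S883
G1 X93.53 Y257.07 F803
G1 X93.53 Y140.18
G1 X27.00 Y140.18
G1 X27.00 Y257.07
M5
G0 X96.40 Y126.52
M4 S883
G1 X116.19 Y120.58 F803
G1 X135.92 Y118.96
G1 X146.33 Y123.55
G1 X138.15 Y136.22
M5
G0 X0.00 Y0.00

viewBox `0 0 157.41 269.09` with mm width/height → 1 unit = 1 mm. Flip: y_m = 269.09 − y_svg.

**Shape 1** — `<rect>` rectangle, stroke `#008000` → engrave (S350, F2844). Machine vertices: (11.47,192.37) → (70.57,192.37) → (70.57,165.62) → (11.47,165.62) → (11.47,192.37). Closed: final G1 returns to the first vertex.

**Shape 2** — `<path>` regular polygon, stroke `#008000` → engrave (S350, F2844). Machine vertices: (32.94,105.20) → (66.61,119.67) → (90.77,92.13) → (72.04,60.63) → (36.30,68.72) → (32.94,105.20). Closed: final G1 returns to the first vertex.

**Shape 3** — `<rect>` rectangle, stroke `#ff0000` → cut (S883, F803). Machine vertices: (27.00,257.07) → (93.53,257.07) → (93.53,140.18) → (27.00,140.18) → (27.00,257.07). Closed: final G1 returns to the first vertex.

**Shape 4** — `<path>` cubic bezier, stroke `#ff0000` → cut (S883, F803). Control points (SVG): P0=(96.40,142.57), P1=(118.70,152.53), P2=(165.56,156.00), P3=(138.15,132.87); sampled at t=k/4. Machine vertices: (96.40,126.52) → (116.19,120.58) → (135.92,118.96) → (146.33,123.55) → (138.15,136.22). Open path.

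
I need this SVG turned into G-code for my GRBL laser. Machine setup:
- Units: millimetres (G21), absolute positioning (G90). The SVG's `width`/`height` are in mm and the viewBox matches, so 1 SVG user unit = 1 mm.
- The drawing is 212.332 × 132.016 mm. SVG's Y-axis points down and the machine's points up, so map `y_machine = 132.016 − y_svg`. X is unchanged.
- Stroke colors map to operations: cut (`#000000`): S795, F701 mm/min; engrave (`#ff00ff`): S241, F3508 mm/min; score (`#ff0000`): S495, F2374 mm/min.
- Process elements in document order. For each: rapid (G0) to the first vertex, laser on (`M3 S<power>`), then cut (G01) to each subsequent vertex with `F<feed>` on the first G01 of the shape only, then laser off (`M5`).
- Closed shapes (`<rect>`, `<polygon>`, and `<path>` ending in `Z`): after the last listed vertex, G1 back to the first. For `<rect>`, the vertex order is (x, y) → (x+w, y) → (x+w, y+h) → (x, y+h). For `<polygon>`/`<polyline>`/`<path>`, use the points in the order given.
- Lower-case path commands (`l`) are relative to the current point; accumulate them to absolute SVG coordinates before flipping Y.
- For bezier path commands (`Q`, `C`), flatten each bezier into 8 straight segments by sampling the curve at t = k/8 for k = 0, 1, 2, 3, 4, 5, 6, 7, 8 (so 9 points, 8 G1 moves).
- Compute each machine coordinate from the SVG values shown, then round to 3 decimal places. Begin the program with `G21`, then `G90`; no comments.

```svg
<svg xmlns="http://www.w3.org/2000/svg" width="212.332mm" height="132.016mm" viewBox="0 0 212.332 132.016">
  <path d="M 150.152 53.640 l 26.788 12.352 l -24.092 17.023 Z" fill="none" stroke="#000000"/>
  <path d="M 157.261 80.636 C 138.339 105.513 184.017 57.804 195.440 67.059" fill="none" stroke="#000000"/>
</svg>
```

Since the viewBox matches the mm dimensions, user units are millimetres directly. The only transform is the Y-flip y_m = 132.016 − y_svg.

Shape 1 is a regular polygon drawn with `<path>`. Its stroke #000000 means cut at S795, F701. After flipping Y the toolpath is (150.152,78.376) → (176.940,66.024) → (152.848,49.001) → (150.152,78.376), returning to the start.

Shape 2 is a cubic bezier drawn with `<path>`. Its stroke #000000 means cut at S795, F701. After flipping Y the toolpath is (157.261,51.380) → (153.000,45.201) → (153.637,44.308) → (158.014,47.184) → (164.971,52.310) → (173.351,58.169) → (181.995,63.242) → (189.744,66.010) → (195.440,64.957).

G21
G90
G0 X150.152 Y78.376
M3 S795
G01 X176.940 Y66.024 F701
G01 X152.848 Y49.001
G01 X150.152 Y78.376
M5
G0 X157.261 Y51.380
M3 S795
G01 X153.000 Y45.201 F701
G01 X153.637 Y44.308
G01 X158.014 Y47.184
G01 X164.971 Y52.310
G01 X173.351 Y58.169
G01 X181.995 Y63.242
G01 X189.744 Y66.010
G01 X195.440 Y64.957
M5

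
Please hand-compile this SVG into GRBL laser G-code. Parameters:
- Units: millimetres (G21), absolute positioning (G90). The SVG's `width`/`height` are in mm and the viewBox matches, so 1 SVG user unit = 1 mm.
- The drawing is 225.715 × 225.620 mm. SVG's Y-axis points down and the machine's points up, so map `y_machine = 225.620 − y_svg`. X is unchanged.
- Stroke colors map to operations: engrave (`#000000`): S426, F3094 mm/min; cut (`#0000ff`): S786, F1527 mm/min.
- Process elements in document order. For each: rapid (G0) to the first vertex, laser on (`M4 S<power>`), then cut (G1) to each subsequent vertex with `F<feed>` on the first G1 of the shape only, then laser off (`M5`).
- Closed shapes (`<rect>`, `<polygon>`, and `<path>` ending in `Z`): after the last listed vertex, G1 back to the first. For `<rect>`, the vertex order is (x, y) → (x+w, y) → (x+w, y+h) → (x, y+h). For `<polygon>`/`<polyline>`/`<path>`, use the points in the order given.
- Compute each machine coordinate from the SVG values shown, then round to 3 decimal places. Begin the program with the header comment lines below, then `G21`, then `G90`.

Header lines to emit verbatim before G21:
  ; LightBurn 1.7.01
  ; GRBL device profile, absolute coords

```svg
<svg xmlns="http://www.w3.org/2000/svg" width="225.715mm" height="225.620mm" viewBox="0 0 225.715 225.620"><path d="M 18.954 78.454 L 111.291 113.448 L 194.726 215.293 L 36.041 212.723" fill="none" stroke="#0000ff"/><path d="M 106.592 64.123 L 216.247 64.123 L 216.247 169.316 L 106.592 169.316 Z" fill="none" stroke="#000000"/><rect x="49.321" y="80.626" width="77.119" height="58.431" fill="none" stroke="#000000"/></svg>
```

Since the viewBox matches the mm dimensions, user units are millimetres directly. The only transform is the Y-flip y_m = 225.620 − y_svg.

Shape 1 is a open polyline drawn with `<path>`. Its stroke #0000ff means cut at S786, F1527. After flipping Y the toolpath is (18.954,147.166) → (111.291,112.172) → (194.726,10.327) → (36.041,12.897).

Shape 2 is a rectangle drawn with `<path>`. Its stroke #000000 means engrave at S426, F3094. After flipping Y the toolpath is (106.592,161.497) → (216.247,161.497) → (216.247,56.304) → (106.592,56.304) → (106.592,161.497), returning to the start.

Shape 3 is a rectangle drawn with `<rect>`. Its stroke #000000 means engrave at S426, F3094. After flipping Y the toolpath is (49.321,144.994) → (126.440,144.994) → (126.440,86.563) → (49.321,86.563) → (49.321,144.994), returning to the start.

; LightBurn 1.7.01
; GRBL device profile, absolute coords
G21
G90
G0 X18.954 Y147.166
M4 S786
G1 X111.291 Y112.172 F1527
G1 X194.726 Y10.327
G1 X36.041 Y12.897
M5
G0 X106.592 Y161.497
M4 S426
G1 X216.247 Y161.497 F3094
G1 X216.247 Y56.304
G1 X106.592 Y56.304
G1 X106.592 Y161.497
M5
G0 X49.321 Y144.994
M4 S426
G1 X126.440 Y144.994 F3094
G1 X126.440 Y86.563
G1 X49.321 Y86.563
G1 X49.321 Y144.994
M5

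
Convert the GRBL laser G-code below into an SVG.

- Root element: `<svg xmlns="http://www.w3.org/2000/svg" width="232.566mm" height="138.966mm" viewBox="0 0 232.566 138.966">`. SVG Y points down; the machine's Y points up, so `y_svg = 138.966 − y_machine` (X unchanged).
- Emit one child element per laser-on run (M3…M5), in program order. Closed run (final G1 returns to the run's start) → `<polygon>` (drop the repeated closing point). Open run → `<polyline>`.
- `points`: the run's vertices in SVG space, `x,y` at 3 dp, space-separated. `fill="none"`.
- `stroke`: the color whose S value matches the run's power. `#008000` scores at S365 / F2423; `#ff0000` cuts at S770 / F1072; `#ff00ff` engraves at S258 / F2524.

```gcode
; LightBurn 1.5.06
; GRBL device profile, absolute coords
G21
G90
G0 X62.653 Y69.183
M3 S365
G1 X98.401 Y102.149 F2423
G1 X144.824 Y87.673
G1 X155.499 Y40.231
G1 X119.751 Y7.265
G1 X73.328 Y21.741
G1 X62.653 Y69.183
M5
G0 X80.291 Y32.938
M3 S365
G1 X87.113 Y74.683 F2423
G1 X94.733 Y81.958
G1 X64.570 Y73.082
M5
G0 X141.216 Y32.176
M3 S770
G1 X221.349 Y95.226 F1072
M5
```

y_svg = 138.966 − y_m.

[1] S365→`#008000` (score); closed run; points: 62.653,69.783 98.401,36.817 144.824,51.293 155.499,98.735 119.751,131.701 73.328,117.225

[2] S365→`#008000` (score); open run; points: 80.291,106.028 87.113,64.283 94.733,57.008 64.570,65.884

[3] S770→`#ff0000` (cut); open run; points: 141.216,106.790 221.349,43.740

<svg xmlns="http://www.w3.org/2000/svg" width="232.566mm" height="138.966mm" viewBox="0 0 232.566 138.966">
  <polygon points="62.653,69.783 98.401,36.817 144.824,51.293 155.499,98.735 119.751,131.701 73.328,117.225" fill="none" stroke="#008000"/>
  <polyline points="80.291,106.028 87.113,64.283 94.733,57.008 64.570,65.884" fill="none" stroke="#008000"/>
  <polyline points="141.216,106.790 221.349,43.740" fill="none" stroke="#ff0000"/>
</svg>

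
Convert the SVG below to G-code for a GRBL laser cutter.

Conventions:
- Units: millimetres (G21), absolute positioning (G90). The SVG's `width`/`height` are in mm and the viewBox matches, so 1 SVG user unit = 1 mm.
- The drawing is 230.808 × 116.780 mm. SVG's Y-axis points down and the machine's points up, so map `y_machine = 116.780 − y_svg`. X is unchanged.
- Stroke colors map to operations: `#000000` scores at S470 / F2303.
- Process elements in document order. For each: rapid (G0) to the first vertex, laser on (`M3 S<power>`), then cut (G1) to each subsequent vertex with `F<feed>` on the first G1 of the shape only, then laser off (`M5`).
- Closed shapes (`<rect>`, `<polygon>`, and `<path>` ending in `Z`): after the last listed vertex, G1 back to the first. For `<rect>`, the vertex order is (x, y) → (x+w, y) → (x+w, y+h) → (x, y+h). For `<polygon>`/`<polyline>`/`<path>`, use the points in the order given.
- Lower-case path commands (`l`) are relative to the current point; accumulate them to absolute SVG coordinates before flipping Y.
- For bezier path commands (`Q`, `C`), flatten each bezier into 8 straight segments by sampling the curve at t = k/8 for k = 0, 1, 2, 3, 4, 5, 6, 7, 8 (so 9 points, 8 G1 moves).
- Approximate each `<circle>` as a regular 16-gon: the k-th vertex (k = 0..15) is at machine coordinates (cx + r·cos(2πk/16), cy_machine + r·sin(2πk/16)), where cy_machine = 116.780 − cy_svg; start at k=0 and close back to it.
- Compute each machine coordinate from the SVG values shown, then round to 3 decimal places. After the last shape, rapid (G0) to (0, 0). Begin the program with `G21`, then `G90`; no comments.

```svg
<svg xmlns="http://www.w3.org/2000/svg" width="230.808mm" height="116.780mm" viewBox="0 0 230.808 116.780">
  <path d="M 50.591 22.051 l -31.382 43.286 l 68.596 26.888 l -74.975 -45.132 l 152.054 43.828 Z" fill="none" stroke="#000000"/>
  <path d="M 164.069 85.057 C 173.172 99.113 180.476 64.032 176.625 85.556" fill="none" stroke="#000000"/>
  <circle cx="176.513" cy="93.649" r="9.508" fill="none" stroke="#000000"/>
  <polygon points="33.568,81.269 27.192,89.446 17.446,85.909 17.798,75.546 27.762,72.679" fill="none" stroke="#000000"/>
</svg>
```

Since the viewBox matches the mm dimensions, user units are millimetres directly. The only transform is the Y-flip y_m = 116.780 − y_svg.

Shape 1 is a closed polygon drawn with `<path>`. Its stroke #000000 means score at S470, F2303. After flipping Y the toolpath is (50.591,94.729) → (19.209,51.443) → (87.805,24.555) → (12.830,69.687) → (164.884,25.859) → (50.591,94.729), returning to the start.

Shape 2 is a cubic bezier drawn with `<path>`. Its stroke #000000 means score at S470, F2303. After flipping Y the toolpath is (164.069,31.723) → (167.380,28.549) → (170.413,28.742) → (173.058,31.063) → (175.205,34.274) → (176.745,37.135) → (177.568,38.406) → (177.565,36.849) → (176.625,31.224).

Shape 3 is a circle drawn with `<circle>`. Its stroke #000000 means score at S470, F2303. After flipping Y the toolpath is (186.021,23.131) → (185.297,26.770) → (183.236,29.854) → (180.152,31.915) → (176.513,32.639) → (172.874,31.915) → (169.790,29.854) → (167.729,26.770) → (167.005,23.131) → (167.729,19.492) → (169.790,16.408) → (172.874,14.347) → (176.513,13.623) → (180.152,14.347) → (183.236,16.408) → (185.297,19.492) → (186.021,23.131), returning to the start.

Shape 4 is a regular polygon drawn with `<polygon>`. Its stroke #000000 means score at S470, F2303. After flipping Y the toolpath is (33.568,35.511) → (27.192,27.334) → (17.446,30.871) → (17.798,41.234) → (27.762,44.101) → (33.568,35.511), returning to the start.

G21
G90
G0 X50.591 Y94.729
M3 S470
G1 X19.209 Y51.443 F2303
G1 X87.805 Y24.555
G1 X12.830 Y69.687
G1 X164.884 Y25.859
G1 X50.591 Y94.729
M5
G0 X164.069 Y31.723
M3 S470
G1 X167.380 Y28.549 F2303
G1 X170.413 Y28.742
G1 X173.058 Y31.063
G1 X175.205 Y34.274
G1 X176.745 Y37.135
G1 X177.568 Y38.406
G1 X177.565 Y36.849
G1 X176.625 Y31.224
M5
G0 X186.021 Y23.131
M3 S470
G1 X185.297 Y26.770 F2303
G1 X183.236 Y29.854
G1 X180.152 Y31.915
G1 X176.513 Y32.639
G1 X172.874 Y31.915
G1 X169.790 Y29.854
G1 X167.729 Y26.770
G1 X167.005 Y23.131
G1 X167.729 Y19.492
G1 X169.790 Y16.408
G1 X172.874 Y14.347
G1 X176.513 Y13.623
G1 X180.152 Y14.347
G1 X183.236 Y16.408
G1 X185.297 Y19.492
G1 X186.021 Y23.131
M5
G0 X33.568 Y35.511
M3 S470
G1 X27.192 Y27.334 F2303
G1 X17.446 Y30.871
G1 X17.798 Y41.234
G1 X27.762 Y44.101
G1 X33.568 Y35.511
M5
G0 X0.000 Y0.000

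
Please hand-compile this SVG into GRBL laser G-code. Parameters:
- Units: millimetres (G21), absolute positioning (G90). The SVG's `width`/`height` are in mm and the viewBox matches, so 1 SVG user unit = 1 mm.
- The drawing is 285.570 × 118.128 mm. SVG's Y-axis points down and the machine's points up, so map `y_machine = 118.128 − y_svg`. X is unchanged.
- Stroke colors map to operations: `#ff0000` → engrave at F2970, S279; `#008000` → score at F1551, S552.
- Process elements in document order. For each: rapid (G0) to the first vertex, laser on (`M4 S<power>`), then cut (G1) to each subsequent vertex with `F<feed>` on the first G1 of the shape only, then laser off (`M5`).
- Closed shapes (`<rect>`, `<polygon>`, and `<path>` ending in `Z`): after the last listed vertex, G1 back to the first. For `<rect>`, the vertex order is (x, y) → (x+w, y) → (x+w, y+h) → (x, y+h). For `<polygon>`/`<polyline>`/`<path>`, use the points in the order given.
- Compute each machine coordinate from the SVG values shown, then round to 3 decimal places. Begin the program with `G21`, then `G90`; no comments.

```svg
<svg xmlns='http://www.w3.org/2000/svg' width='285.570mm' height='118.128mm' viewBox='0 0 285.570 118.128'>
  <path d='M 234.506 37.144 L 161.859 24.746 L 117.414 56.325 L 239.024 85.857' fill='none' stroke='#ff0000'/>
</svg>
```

viewBox `0 0 285.570 118.128` with mm width/height → 1 unit = 1 mm. Flip: y_m = 118.128 − y_svg.

**Shape 1** — `<path>` open polyline, stroke `#ff0000` → engrave (S279, F2970). Machine vertices: (234.506,80.984) → (161.859,93.382) → (117.414,61.803) → (239.024,32.271). Open path.

G21
G90
G0 X234.506 Y80.984
M4 S279
G1 X161.859 Y93.382 F2970
G1 X117.414 Y61.803
G1 X239.024 Y32.271
M5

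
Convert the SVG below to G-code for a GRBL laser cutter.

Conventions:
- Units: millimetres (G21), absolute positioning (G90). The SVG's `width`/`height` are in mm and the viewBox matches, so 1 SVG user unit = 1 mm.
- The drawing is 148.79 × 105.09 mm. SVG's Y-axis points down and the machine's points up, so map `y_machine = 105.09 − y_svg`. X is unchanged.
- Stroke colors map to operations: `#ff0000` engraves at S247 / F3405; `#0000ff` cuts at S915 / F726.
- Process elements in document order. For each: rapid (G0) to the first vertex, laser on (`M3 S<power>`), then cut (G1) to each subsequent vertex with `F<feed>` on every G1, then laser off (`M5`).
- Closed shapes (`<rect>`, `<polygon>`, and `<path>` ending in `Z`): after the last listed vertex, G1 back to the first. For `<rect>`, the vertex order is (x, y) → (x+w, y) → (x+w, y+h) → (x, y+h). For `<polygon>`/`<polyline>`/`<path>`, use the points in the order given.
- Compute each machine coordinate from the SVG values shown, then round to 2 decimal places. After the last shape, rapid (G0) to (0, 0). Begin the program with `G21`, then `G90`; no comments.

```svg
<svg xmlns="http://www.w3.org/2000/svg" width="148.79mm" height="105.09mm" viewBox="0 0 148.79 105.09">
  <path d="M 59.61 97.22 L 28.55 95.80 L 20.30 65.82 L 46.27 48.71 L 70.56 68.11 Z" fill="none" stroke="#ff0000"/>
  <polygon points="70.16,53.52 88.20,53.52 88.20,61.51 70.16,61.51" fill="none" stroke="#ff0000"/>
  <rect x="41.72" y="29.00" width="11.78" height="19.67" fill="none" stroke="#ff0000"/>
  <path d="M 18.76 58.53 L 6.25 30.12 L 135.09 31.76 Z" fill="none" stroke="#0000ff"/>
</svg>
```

G21
G90
G0 X59.61 Y7.87
M3 S247
G1 X28.55 Y9.29 F3405
G1 X20.30 Y39.27 F3405
G1 X46.27 Y56.38 F3405
G1 X70.56 Y36.98 F3405
G1 X59.61 Y7.87 F3405
M5
G0 X70.16 Y51.57
M3 S247
G1 X88.20 Y51.57 F3405
G1 X88.20 Y43.58 F3405
G1 X70.16 Y43.58 F3405
G1 X70.16 Y51.57 F3405
M5
G0 X41.72 Y76.09
M3 S247
G1 X53.50 Y76.09 F3405
G1 X53.50 Y56.42 F3405
G1 X41.72 Y56.42 F3405
G1 X41.72 Y76.09 F3405
M5
G0 X18.76 Y46.56
M3 S915
G1 X6.25 Y74.97 F726
G1 X135.09 Y73.33 F726
G1 X18.76 Y46.56 F726
M5
G0 X0.00 Y0.00

1 u = 1 mm; y_m = 105.09 − y.

[1] `<path>` regular polygon, #ff0000→engrave S247 F3405: (59.61,7.87) → (28.55,9.29) → (20.30,39.27) → (46.27,56.38) → (70.56,36.98) → (59.61,7.87) (closed)

[2] `<polygon>` rectangle, #ff0000→engrave S247 F3405: (70.16,51.57) → (88.20,51.57) → (88.20,43.58) → (70.16,43.58) → (70.16,51.57) (closed)

[3] `<rect>` rectangle, #ff0000→engrave S247 F3405: (41.72,76.09) → (53.50,76.09) → (53.50,56.42) → (41.72,56.42) → (41.72,76.09) (closed)

[4] `<path>` closed polygon, #0000ff→cut S915 F726: (18.76,46.56) → (6.25,74.97) → (135.09,73.33) → (18.76,46.56) (closed)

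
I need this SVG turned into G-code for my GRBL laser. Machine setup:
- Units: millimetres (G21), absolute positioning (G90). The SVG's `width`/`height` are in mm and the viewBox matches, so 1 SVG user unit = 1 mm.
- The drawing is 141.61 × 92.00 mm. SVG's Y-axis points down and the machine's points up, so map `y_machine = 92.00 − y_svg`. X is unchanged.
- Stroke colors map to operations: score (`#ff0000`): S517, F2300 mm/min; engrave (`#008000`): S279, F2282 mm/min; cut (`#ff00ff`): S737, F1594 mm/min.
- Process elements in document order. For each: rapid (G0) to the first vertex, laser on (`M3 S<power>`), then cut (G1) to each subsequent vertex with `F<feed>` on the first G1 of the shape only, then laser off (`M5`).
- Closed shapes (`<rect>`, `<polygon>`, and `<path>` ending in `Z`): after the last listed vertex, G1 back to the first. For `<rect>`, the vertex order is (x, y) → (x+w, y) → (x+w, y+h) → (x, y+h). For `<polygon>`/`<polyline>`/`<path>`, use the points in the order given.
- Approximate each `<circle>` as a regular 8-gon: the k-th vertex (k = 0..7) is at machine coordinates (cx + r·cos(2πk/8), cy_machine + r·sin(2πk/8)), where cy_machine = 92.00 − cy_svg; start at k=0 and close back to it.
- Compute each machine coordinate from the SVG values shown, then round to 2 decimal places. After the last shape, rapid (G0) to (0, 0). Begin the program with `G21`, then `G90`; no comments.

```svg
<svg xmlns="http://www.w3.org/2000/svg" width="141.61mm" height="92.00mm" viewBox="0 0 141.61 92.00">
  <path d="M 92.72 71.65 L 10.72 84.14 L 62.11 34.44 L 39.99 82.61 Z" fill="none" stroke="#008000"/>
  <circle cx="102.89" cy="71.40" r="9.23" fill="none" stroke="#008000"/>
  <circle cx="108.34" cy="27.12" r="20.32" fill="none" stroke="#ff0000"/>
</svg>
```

G21
G90
G0 X92.72 Y20.35
M3 S279
G1 X10.72 Y7.86 F2282
G1 X62.11 Y57.56
G1 X39.99 Y9.39
G1 X92.72 Y20.35
M5
G0 X112.12 Y20.60
M3 S279
G1 X109.42 Y27.13 F2282
G1 X102.89 Y29.83
G1 X96.36 Y27.13
G1 X93.66 Y20.60
G1 X96.36 Y14.07
G1 X102.89 Y11.37
G1 X109.42 Y14.07
G1 X112.12 Y20.60
M5
G0 X128.66 Y64.88
M3 S517
G1 X122.71 Y79.25 F2300
G1 X108.34 Y85.20
G1 X93.97 Y79.25
G1 X88.02 Y64.88
G1 X93.97 Y50.51
G1 X108.34 Y44.56
G1 X122.71 Y50.51
G1 X128.66 Y64.88
M5
G0 X0.00 Y0.00

1 u = 1 mm; y_m = 92.00 − y.

[1] `<path>` closed polygon, #008000→engrave S279 F2282: (92.72,20.35) → (10.72,7.86) → (62.11,57.56) → (39.99,9.39) → (92.72,20.35) (closed)

[2] `<circle>` circle, #008000→engrave S279 F2282: (112.12,20.60) → (109.42,27.13) → (102.89,29.83) → (96.36,27.13) → (93.66,20.60) → (96.36,14.07) → (102.89,11.37) → (109.42,14.07) → (112.12,20.60) (closed)

[3] `<circle>` circle, #ff0000→score S517 F2300: (128.66,64.88) → (122.71,79.25) → (108.34,85.20) → (93.97,79.25) → (88.02,64.88) → (93.97,50.51) → (108.34,44.56) → (122.71,50.51) → (128.66,64.88) (closed)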